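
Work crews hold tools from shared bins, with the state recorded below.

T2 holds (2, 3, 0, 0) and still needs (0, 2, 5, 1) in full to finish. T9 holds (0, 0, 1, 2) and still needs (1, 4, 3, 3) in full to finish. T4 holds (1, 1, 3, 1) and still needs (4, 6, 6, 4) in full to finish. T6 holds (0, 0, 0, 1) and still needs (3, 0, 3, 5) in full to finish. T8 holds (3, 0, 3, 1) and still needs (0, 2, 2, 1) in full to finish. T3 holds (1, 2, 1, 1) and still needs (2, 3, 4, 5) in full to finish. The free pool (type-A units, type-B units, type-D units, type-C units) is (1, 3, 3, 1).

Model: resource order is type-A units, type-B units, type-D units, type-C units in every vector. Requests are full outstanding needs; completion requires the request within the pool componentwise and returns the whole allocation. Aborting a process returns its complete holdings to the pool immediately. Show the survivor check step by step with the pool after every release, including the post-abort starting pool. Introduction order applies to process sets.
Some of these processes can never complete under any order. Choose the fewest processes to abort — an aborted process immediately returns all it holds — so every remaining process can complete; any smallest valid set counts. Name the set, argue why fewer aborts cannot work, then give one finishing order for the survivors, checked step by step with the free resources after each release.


The answer: abort T4.
Key observation: the deadlocked T9 becomes finishable only because T4 released (1, 1, 3, 1); it completes at step 3 below.
No smaller set exists: with zero aborts the deadlock remains.
One survivor order: T8, T2, T9, T6, T3. Walking it through (post-abort pool first):
  pool = (2, 4, 6, 2)
  T8: need (0, 2, 2, 1) fits (2, 4, 6, 2); releases (3, 0, 3, 1), pool now (5, 4, 9, 3)
  T2: need (0, 2, 5, 1) fits (5, 4, 9, 3); releases (2, 3, 0, 0), pool now (7, 7, 9, 3)
  T9: need (1, 4, 3, 3) fits (7, 7, 9, 3); releases (0, 0, 1, 2), pool now (7, 7, 10, 5)
  T6: need (3, 0, 3, 5) fits (7, 7, 10, 5); releases (0, 0, 0, 1), pool now (7, 7, 10, 6)
  T3: need (2, 3, 4, 5) fits (7, 7, 10, 6); releases (1, 2, 1, 1), pool now (8, 9, 11, 7)


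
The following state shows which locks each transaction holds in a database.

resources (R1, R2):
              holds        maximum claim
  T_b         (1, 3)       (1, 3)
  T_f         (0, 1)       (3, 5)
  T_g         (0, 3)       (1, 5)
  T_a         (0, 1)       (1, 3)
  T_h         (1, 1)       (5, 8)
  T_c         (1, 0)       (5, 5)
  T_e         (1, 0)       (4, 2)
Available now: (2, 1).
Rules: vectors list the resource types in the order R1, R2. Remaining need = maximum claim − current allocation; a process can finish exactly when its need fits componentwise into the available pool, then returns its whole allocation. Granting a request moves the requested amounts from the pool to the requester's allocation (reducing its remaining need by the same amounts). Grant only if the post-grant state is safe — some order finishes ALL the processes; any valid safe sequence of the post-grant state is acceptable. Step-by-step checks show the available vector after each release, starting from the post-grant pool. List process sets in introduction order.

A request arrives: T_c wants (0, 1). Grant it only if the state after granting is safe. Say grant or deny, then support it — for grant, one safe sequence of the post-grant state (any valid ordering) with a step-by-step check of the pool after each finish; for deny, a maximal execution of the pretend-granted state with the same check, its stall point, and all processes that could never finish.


GRANT: granting preserves safety; a valid post-grant sequence is T_b, T_g, T_e, T_f, T_h, T_a, T_c.
Key observation: post-grant, (2, 0) remains, and an order beginning with T_b completes everyone.
Verifying the post-grant state step by step:
  pool = (2, 0)
  T_b: need (0, 0) fits (2, 0); releases (1, 3), pool now (3, 3)
  T_g: need (1, 2) fits (3, 3); releases (0, 3), pool now (3, 6)
  T_e: need (3, 2) fits (3, 6); releases (1, 0), pool now (4, 6)
  T_f: need (3, 4) fits (4, 6); releases (0, 1), pool now (4, 7)
  T_h: need (4, 7) fits (4, 7); releases (1, 1), pool now (5, 8)
  T_a: need (1, 2) fits (5, 8); releases (0, 1), pool now (5, 9)
  T_c: need (4, 4) fits (5, 9); releases (1, 1), pool now (6, 10)


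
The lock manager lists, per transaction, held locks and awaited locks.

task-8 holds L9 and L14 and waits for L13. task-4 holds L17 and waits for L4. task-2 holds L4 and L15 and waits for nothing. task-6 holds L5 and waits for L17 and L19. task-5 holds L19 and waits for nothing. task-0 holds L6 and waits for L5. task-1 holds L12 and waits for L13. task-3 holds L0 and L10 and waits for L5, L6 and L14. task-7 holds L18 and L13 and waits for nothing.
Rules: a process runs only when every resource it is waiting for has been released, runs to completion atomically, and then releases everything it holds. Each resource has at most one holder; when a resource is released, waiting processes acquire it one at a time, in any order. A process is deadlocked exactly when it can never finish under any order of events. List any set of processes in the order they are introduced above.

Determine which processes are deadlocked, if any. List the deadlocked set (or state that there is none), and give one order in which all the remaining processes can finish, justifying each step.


The deadlocked set is empty.
Key observation: the wait graph is acyclic; completion cascades from the unblocked processes through everyone else.
The rest can finish in the order task-5, task-2, task-4, task-7, task-8, task-6, task-0, task-1, task-3.
Verifying each step:
  task-5: no waits; runs immediately, freeing L19
  task-2: no waits; runs immediately, freeing L4 and L15
  task-4 waits on L4 — all released -> runs and releases L17
  task-7: no waits; runs immediately, freeing L18 and L13
  task-8 waits on L13 — all released -> runs and releases L9 and L14
  task-6 waits on L17 and L19 — all released -> runs and releases L5
  task-0 waits on L5 — all released -> runs and releases L6
  task-1 waits on L13 — all released -> runs and releases L12
  task-3 waits on L5, L6 and L14 — all released -> runs and releases L0 and L10


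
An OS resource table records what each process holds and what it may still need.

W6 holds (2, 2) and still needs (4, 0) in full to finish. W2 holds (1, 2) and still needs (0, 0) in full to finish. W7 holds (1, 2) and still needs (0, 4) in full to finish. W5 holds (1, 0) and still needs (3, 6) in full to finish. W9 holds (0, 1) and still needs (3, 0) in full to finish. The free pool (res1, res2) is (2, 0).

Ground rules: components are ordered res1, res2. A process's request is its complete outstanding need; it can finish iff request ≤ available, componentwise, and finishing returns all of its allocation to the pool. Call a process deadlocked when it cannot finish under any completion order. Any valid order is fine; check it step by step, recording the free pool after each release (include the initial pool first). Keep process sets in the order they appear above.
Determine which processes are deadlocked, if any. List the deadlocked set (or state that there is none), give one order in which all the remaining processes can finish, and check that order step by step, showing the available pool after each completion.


Deadlocked set: W6, W7 and W5.
Key observation: after W2, W9 the pool peaks at (3, 3), and each blocked process is short somewhere: W6 on res1; W7 on res2; W5 on res2.
A valid finishing order for the others: W2, W9. Check, step by step:
  pool = (2, 0)
  W2: need (0, 0) fits (2, 0); releases (1, 2), pool now (3, 2)
  W9: need (3, 0) fits (3, 2); releases (0, 1), pool now (3, 3)
The blocked processes can never fit:
  W6 cannot run: need (4, 0) vs free (3, 3) (insufficient res1)
  W7 cannot run: need (0, 4) vs free (3, 3) (insufficient res2)
  W5 cannot run: need (3, 6) vs free (3, 3) (insufficient res2)


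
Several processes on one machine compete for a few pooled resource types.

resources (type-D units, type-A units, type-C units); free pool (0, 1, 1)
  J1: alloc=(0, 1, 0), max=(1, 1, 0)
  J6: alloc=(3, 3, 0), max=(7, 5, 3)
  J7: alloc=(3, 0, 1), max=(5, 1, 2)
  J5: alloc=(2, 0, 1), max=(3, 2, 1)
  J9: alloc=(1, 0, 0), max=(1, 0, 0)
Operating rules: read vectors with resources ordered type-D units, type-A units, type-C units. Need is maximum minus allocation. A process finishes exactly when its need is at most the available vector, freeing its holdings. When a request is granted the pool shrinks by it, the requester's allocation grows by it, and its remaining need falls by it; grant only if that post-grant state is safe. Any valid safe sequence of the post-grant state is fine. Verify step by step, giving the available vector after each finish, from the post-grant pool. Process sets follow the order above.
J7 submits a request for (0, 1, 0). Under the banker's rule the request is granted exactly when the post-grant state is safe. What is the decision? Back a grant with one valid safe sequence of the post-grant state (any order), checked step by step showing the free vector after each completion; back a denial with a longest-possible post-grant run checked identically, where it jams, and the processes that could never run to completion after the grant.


DENY. Granting would leave the state unsafe.
Key observation: after J9, J1 the pool peaks at (1, 1, 1), and each blocked process is short somewhere: J6 on type-D units, type-A units, type-C units; J7 on type-D units; J5 on type-A units.
On the post-grant state, J9, J1 is a maximal run — nothing extends it. Verifying each step:
  pool = (0, 0, 1)
  J9 needs (0, 0, 0) <= (0, 0, 1) -> finishes; pool += (1, 0, 0) = (1, 0, 1)
  J1 needs (1, 0, 0) <= (1, 0, 1) -> finishes; pool += (0, 1, 0) = (1, 1, 1)
  blocked: J6 wants (4, 2, 3), pool (1, 1, 1) — not enough type-D units, type-A units and type-C units
  blocked: J7 wants (2, 0, 1), pool (1, 1, 1) — not enough type-D units
  blocked: J5 wants (1, 2, 0), pool (1, 1, 1) — not enough type-A units
Had the request been granted, J6, J7 and J5 could never finish.


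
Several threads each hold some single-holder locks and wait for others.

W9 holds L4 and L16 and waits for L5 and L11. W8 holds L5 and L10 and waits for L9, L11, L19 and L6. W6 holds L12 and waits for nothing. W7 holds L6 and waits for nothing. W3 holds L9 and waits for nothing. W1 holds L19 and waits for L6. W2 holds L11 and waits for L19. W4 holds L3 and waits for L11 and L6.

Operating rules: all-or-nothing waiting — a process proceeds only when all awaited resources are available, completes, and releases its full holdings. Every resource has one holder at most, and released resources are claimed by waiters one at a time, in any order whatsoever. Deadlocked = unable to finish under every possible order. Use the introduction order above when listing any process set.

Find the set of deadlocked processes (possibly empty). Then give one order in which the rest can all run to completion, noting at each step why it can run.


No process is deadlocked.
Key observation: the wait relation is loop-free; peeling off processes with no waits unwinds the whole state.
The rest can finish in the order W3, W7, W1, W2, W8, W9, W4, W6.
Step-by-step check:
  run W3 (it waits on nothing); releases L9
  run W7 (it waits on nothing); releases L6
  run W1 (all its waits — L6 — are resolved); releases L19
  run W2 (all its waits — L19 — are resolved); releases L11
  run W8 (all its waits — L9, L11, L19 and L6 — are resolved); releases L5 and L10
  run W9 (all its waits — L5 and L11 — are resolved); releases L4 and L16
  run W4 (all its waits — L11 and L6 — are resolved); releases L3
  run W6 (it waits on nothing); releases L12


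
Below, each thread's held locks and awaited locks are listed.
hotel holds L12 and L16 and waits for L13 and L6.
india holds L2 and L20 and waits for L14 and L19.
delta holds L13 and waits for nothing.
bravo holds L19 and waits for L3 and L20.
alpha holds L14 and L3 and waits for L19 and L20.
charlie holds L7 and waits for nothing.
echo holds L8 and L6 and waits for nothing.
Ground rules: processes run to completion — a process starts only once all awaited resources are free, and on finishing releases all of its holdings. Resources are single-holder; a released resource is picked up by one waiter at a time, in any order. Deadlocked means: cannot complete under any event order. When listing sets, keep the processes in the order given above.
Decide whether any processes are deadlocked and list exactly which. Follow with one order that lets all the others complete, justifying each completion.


The deadlocked set is india, bravo and alpha.
Key observation: the wait chain closes on itself along india -> bravo -> india; alpha is caught in further circular waits.
The rest can finish in the order echo, charlie, delta, hotel.
Verifying each step:
  run echo (it waits on nothing); releases L8 and L6
  run charlie (it waits on nothing); releases L7
  run delta (it waits on nothing); releases L13
  run hotel (all its waits — L13 and L6 — are resolved); releases L12 and L16


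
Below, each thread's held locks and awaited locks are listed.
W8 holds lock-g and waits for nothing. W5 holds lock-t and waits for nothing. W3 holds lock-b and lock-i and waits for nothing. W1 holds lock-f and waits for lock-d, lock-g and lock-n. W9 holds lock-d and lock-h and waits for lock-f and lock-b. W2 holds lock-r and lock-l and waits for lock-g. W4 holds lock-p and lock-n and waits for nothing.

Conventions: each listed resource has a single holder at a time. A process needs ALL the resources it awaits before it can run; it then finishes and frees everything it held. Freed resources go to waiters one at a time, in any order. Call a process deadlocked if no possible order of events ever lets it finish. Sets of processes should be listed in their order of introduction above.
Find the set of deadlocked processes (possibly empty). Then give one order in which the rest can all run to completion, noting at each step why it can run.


The deadlocked set is W1 and W9.
Key observation: the wait chain closes on itself along W1 -> W9 -> W1; no other process is dragged down with it.
The rest can finish in the order W5, W3, W8, W4, W2.
Step-by-step check:
  W5: no waits; runs immediately, freeing lock-t
  W3: no waits; runs immediately, freeing lock-b and lock-i
  W8: no waits; runs immediately, freeing lock-g
  W4: no waits; runs immediately, freeing lock-p and lock-n
  run W2 (all its waits — lock-g — are resolved); releases lock-r and lock-l


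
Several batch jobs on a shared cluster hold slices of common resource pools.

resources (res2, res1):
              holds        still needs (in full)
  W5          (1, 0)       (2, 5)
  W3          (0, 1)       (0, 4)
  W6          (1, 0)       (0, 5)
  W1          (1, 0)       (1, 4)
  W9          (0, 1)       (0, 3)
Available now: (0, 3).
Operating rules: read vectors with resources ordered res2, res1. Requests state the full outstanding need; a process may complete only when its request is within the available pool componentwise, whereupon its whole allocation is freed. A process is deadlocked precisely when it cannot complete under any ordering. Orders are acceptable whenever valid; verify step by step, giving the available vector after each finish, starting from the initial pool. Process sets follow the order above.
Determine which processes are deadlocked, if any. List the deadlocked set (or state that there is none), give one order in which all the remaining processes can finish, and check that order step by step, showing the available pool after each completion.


The deadlocked set is empty.
Key observation: starting with W9, each completion frees enough for the next — no one is permanently blocked.
A valid finishing order for the others: W9, W3, W6, W1, W5. Walking it through:
  pool = (0, 3)
  W9 needs (0, 3) <= (0, 3) -> finishes; pool += (0, 1) = (0, 4)
  W3 needs (0, 4) <= (0, 4) -> finishes; pool += (0, 1) = (0, 5)
  W6 needs (0, 5) <= (0, 5) -> finishes; pool += (1, 0) = (1, 5)
  W1 needs (1, 4) <= (1, 5) -> finishes; pool += (1, 0) = (2, 5)
  W5 needs (2, 5) <= (2, 5) -> finishes; pool += (1, 0) = (3, 5)


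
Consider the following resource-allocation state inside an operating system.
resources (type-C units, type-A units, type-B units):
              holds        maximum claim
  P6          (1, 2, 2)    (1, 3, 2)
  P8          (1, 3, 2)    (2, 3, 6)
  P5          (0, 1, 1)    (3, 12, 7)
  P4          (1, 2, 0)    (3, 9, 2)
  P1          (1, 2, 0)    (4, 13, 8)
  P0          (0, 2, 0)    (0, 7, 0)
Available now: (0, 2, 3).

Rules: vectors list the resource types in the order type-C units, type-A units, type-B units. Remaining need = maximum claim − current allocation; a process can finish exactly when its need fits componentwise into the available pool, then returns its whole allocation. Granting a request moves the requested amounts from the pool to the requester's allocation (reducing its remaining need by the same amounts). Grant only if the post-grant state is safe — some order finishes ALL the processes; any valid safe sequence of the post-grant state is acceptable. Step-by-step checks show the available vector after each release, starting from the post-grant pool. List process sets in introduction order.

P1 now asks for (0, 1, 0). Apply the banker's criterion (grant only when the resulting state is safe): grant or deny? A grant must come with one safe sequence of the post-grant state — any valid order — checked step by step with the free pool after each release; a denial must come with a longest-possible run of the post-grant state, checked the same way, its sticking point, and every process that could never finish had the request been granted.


DENY — the pretend-granted state is unsafe.
Key observation: after P6, P8, P0, P4 the pool peaks at (3, 10, 7), and each blocked process is short somewhere: P5 on type-A units; P1 on type-B units.
On the post-grant state, P6, P8, P0, P4 is a maximal run — nothing extends it. Step-by-step check:
  pool = (0, 1, 3)
  P6: need (0, 1, 0) fits (0, 1, 3); releases (1, 2, 2), pool now (1, 3, 5)
  P8: need (1, 0, 4) fits (1, 3, 5); releases (1, 3, 2), pool now (2, 6, 7)
  P0: need (0, 5, 0) fits (2, 6, 7); releases (0, 2, 0), pool now (2, 8, 7)
  P4: need (2, 7, 2) fits (2, 8, 7); releases (1, 2, 0), pool now (3, 10, 7)
  P5 still needs (3, 11, 6) but only (3, 10, 7) is free — short on type-A units
  P1 still needs (3, 10, 8) but only (3, 10, 7) is free — short on type-B units
Had the request been granted, P5 and P1 could never finish.


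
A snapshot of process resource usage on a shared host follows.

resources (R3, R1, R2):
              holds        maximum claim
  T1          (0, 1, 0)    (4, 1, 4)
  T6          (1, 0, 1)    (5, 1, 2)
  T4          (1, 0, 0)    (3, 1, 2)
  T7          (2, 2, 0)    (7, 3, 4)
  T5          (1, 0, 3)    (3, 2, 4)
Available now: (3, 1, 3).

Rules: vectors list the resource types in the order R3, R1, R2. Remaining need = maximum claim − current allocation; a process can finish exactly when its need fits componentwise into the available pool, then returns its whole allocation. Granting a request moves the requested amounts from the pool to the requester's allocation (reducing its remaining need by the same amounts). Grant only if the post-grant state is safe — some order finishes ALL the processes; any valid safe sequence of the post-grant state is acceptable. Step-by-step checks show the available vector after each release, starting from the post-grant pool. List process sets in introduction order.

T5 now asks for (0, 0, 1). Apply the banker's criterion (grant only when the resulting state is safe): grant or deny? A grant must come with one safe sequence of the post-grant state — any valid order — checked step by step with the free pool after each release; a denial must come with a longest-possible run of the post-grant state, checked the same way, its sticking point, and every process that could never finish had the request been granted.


DENY — the pretend-granted state is unsafe.
Key observation: after T4, T6 the pool peaks at (5, 1, 3), and each blocked process is short somewhere: T1 on R2; T7 on R2; T5 on R1.
Pretend the grant happened; the run T4, T6 goes as far as possible. Walking it through:
  pool = (3, 1, 2)
  run T4 (needs (2, 1, 2), free (3, 1, 2)); after release of (1, 0, 0) the pool is (4, 1, 2)
  run T6 (needs (4, 1, 1), free (4, 1, 2)); after release of (1, 0, 1) the pool is (5, 1, 3)
  T1 still needs (4, 0, 4) but only (5, 1, 3) is free — short on R2
  T7 still needs (5, 1, 4) but only (5, 1, 3) is free — short on R2
  T5 still needs (2, 2, 0) but only (5, 1, 3) is free — short on R1
Processes that could never finish after the grant: T1, T7 and T5.


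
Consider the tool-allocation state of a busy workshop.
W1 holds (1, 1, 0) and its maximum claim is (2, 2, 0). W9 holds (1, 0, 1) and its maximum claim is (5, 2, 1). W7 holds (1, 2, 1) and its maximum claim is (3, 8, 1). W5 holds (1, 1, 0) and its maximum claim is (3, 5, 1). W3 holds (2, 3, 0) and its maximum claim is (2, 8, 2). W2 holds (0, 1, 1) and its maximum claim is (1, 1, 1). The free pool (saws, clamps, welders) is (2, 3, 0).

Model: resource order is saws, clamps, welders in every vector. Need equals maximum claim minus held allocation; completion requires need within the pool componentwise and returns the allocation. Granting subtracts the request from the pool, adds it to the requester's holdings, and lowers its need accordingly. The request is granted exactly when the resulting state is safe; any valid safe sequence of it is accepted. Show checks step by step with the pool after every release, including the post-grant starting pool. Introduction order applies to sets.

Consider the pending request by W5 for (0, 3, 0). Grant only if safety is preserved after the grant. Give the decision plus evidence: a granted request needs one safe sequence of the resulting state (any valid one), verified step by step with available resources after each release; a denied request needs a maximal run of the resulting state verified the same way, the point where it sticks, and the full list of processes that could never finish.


GRANT — the state after the grant stays safe, e.g. via W2, W1, W5, W7, W3, W9.
Key observation: the grant leaves (2, 0, 0) free — enough for W2, whose release restarts the cascade.
Check on the post-grant state, step by step:
  pool = (2, 0, 0)
  W2: need (1, 0, 0) fits (2, 0, 0); releases (0, 1, 1), pool now (2, 1, 1)
  W1: need (1, 1, 0) fits (2, 1, 1); releases (1, 1, 0), pool now (3, 2, 1)
  W5: need (2, 1, 1) fits (3, 2, 1); releases (1, 4, 0), pool now (4, 6, 1)
  W7: need (2, 6, 0) fits (4, 6, 1); releases (1, 2, 1), pool now (5, 8, 2)
  W3: need (0, 5, 2) fits (5, 8, 2); releases (2, 3, 0), pool now (7, 11, 2)
  W9: need (4, 2, 0) fits (7, 11, 2); releases (1, 0, 1), pool now (8, 11, 3)


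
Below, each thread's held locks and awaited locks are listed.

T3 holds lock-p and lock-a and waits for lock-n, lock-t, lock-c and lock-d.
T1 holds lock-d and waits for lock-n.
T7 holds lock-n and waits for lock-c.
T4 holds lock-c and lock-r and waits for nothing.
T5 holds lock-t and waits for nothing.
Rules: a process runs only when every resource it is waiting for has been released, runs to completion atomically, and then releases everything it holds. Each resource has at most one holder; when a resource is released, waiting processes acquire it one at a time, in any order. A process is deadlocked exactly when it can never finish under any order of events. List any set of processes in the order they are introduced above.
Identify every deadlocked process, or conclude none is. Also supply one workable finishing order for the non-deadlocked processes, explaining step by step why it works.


The deadlocked set is empty.
Key observation: the wait relation is loop-free; peeling off processes with no waits unwinds the whole state.
One completion order for the rest: T4, T5, T7, T1, T3.
Check, step by step:
  run T4 (it waits on nothing); releases lock-c and lock-r
  run T5 (it waits on nothing); releases lock-t
  T7: everything it awaited (lock-c) is free; runs, freeing lock-n
  T1: everything it awaited (lock-n) is free; runs, freeing lock-d
  T3: everything it awaited (lock-n, lock-t, lock-c and lock-d) is free; runs, freeing lock-p and lock-a


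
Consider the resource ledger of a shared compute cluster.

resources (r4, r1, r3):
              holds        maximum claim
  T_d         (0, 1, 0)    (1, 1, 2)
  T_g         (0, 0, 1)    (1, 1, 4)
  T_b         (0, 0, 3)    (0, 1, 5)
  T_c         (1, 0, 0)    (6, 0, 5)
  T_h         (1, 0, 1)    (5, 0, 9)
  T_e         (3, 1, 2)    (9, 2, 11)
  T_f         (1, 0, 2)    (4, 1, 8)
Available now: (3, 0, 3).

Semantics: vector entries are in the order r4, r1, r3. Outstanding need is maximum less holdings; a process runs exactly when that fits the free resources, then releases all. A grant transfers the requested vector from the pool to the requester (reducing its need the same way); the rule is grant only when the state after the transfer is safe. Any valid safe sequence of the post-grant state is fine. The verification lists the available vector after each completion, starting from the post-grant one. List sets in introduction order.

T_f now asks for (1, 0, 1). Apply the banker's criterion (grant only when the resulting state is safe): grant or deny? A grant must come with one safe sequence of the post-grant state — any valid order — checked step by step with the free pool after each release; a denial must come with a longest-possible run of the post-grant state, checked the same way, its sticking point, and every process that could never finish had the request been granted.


GRANT. The post-grant state is safe; one safe sequence: T_d, T_b, T_f, T_h, T_c, T_e, T_g.
Key observation: after the grant the pool drops to (2, 0, 2), which still lets T_d finish first and unwind the rest.
Step-by-step check of the post-grant state:
  pool = (2, 0, 2)
  T_d: need (1, 0, 2) fits (2, 0, 2); releases (0, 1, 0), pool now (2, 1, 2)
  T_b: need (0, 1, 2) fits (2, 1, 2); releases (0, 0, 3), pool now (2, 1, 5)
  T_f: need (2, 1, 5) fits (2, 1, 5); releases (2, 0, 3), pool now (4, 1, 8)
  T_h: need (4, 0, 8) fits (4, 1, 8); releases (1, 0, 1), pool now (5, 1, 9)
  T_c: need (5, 0, 5) fits (5, 1, 9); releases (1, 0, 0), pool now (6, 1, 9)
  T_e: need (6, 1, 9) fits (6, 1, 9); releases (3, 1, 2), pool now (9, 2, 11)
  T_g: need (1, 1, 3) fits (9, 2, 11); releases (0, 0, 1), pool now (9, 2, 12)


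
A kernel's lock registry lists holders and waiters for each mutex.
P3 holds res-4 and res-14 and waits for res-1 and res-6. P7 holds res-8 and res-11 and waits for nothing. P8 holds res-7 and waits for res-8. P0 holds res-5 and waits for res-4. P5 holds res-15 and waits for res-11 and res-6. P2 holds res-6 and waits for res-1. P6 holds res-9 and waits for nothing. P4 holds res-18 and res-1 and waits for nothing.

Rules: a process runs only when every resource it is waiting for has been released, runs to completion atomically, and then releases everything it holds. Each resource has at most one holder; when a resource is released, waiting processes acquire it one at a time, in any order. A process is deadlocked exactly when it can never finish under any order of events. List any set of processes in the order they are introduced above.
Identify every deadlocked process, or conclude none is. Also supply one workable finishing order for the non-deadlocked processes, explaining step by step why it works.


No process is deadlocked.
Key observation: no waiting chain loops back on itself — every chain ends at a process that waits on nothing, so everyone eventually runs.
A valid finishing order for the others: P7, P4, P2, P5, P6, P3, P0, P8.
Check, step by step:
  P7 waits on nothing -> runs at once and releases res-8 and res-11
  P4 waits on nothing -> runs at once and releases res-18 and res-1
  P2 waits on res-1 — all released -> runs and releases res-6
  P5 waits on res-11 and res-6 — all released -> runs and releases res-15
  P6 waits on nothing -> runs at once and releases res-9
  P3 waits on res-1 and res-6 — all released -> runs and releases res-4 and res-14
  P0 waits on res-4 — all released -> runs and releases res-5
  P8 waits on res-8 — all released -> runs and releases res-7


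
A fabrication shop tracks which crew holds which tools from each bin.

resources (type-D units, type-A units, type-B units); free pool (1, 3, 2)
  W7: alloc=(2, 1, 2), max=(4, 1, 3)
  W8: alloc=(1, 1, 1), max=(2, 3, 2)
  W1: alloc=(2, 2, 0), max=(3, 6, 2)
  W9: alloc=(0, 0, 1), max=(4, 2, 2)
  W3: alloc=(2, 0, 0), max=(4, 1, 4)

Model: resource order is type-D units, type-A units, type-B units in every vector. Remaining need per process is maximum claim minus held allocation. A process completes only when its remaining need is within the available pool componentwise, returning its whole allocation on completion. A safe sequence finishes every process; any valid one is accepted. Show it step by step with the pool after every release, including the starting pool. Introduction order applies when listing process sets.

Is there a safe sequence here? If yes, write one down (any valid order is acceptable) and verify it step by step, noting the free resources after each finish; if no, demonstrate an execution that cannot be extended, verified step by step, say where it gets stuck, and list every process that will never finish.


SAFE — a valid safe sequence is W8, W7, W3, W9, W1.
Key observation: W8 marks the first exact bind of the order: its need (1, 2, 1) fits the free (1, 3, 2) with zero slack on a requested resource.
Verifying each step:
  pool = (1, 3, 2)
  W8 needs (1, 2, 1) <= (1, 3, 2) -> finishes; pool += (1, 1, 1) = (2, 4, 3)
  W7 needs (2, 0, 1) <= (2, 4, 3) -> finishes; pool += (2, 1, 2) = (4, 5, 5)
  W3 needs (2, 1, 4) <= (4, 5, 5) -> finishes; pool += (2, 0, 0) = (6, 5, 5)
  W9 needs (4, 2, 1) <= (6, 5, 5) -> finishes; pool += (0, 0, 1) = (6, 5, 6)
  W1 needs (1, 4, 2) <= (6, 5, 6) -> finishes; pool += (2, 2, 0) = (8, 7, 6)


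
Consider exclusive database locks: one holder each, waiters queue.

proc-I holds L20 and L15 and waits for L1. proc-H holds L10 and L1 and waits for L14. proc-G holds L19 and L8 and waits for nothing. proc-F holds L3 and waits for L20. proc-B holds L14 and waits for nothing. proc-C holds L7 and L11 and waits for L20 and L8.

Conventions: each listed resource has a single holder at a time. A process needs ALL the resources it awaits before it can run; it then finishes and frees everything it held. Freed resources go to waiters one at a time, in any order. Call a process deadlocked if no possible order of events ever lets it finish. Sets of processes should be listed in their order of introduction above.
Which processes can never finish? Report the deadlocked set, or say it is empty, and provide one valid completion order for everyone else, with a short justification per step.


The deadlocked set is empty.
Key observation: there is no circular wait here — follow any chain and it reaches a process that is free to run now.
The rest can finish in the order proc-B, proc-H, proc-G, proc-I, proc-C, proc-F.
Check, step by step:
  proc-B: no waits; runs immediately, freeing L14
  proc-H waits on L14 — all released -> runs and releases L10 and L1
  proc-G: no waits; runs immediately, freeing L19 and L8
  proc-I waits on L1 — all released -> runs and releases L20 and L15
  proc-C waits on L20 and L8 — all released -> runs and releases L7 and L11
  proc-F waits on L20 — all released -> runs and releases L3


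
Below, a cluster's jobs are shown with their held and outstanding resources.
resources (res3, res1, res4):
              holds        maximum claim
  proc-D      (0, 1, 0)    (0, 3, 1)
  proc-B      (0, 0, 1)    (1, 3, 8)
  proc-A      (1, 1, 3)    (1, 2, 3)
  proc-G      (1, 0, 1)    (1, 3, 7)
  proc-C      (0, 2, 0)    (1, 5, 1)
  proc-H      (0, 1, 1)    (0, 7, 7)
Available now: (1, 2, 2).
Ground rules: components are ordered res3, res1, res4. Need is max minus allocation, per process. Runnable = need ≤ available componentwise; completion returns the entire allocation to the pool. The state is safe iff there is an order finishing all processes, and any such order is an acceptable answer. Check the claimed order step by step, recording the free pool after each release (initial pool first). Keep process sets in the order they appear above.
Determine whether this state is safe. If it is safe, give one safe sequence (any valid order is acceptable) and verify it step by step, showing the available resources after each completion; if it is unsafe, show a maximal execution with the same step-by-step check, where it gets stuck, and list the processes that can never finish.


UNSAFE.
Key observation: the wall is res4: completing proc-A, proc-C, proc-D brings the pool only to (2, 6, 5), and all the rest need more.
A maximal execution: proc-A, proc-C, proc-D — then nothing else fits. Walking it through:
  pool = (1, 2, 2)
  proc-A: need (0, 1, 0) fits (1, 2, 2); releases (1, 1, 3), pool now (2, 3, 5)
  proc-C: need (1, 3, 1) fits (2, 3, 5); releases (0, 2, 0), pool now (2, 5, 5)
  proc-D: need (0, 2, 1) fits (2, 5, 5); releases (0, 1, 0), pool now (2, 6, 5)
  blocked: proc-B wants (1, 3, 7), pool (2, 6, 5) — not enough res4
  blocked: proc-G wants (0, 3, 6), pool (2, 6, 5) — not enough res4
  blocked: proc-H wants (0, 6, 6), pool (2, 6, 5) — not enough res4
Processes that can never finish: proc-B, proc-G and proc-H.


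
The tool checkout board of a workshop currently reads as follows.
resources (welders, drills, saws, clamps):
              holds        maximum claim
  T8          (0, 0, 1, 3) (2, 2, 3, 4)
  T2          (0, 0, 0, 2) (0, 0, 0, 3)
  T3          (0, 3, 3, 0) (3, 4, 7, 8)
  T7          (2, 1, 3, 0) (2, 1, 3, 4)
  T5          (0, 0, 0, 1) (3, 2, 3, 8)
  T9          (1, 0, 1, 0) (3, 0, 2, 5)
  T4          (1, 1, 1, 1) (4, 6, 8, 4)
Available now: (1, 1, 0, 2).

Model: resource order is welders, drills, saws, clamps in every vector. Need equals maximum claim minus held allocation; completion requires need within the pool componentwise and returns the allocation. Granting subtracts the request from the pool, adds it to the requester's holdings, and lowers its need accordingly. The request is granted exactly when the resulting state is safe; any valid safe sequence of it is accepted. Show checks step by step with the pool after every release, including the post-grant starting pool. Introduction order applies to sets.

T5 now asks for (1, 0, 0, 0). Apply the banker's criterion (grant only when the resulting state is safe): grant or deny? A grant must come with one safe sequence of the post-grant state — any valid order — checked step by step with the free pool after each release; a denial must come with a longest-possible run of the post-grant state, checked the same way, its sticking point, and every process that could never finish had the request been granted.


GRANT. The post-grant state is safe; one safe sequence: T2, T7, T8, T9, T5, T3, T4.
Key observation: granting shrinks the pool to (0, 1, 0, 2), yet T2 still fits and the chain goes through.
Verifying the post-grant state step by step:
  pool = (0, 1, 0, 2)
  T2 needs (0, 0, 0, 1) <= (0, 1, 0, 2) -> finishes; pool += (0, 0, 0, 2) = (0, 1, 0, 4)
  T7 needs (0, 0, 0, 4) <= (0, 1, 0, 4) -> finishes; pool += (2, 1, 3, 0) = (2, 2, 3, 4)
  T8 needs (2, 2, 2, 1) <= (2, 2, 3, 4) -> finishes; pool += (0, 0, 1, 3) = (2, 2, 4, 7)
  T9 needs (2, 0, 1, 5) <= (2, 2, 4, 7) -> finishes; pool += (1, 0, 1, 0) = (3, 2, 5, 7)
  T5 needs (2, 2, 3, 7) <= (3, 2, 5, 7) -> finishes; pool += (1, 0, 0, 1) = (4, 2, 5, 8)
  T3 needs (3, 1, 4, 8) <= (4, 2, 5, 8) -> finishes; pool += (0, 3, 3, 0) = (4, 5, 8, 8)
  T4 needs (3, 5, 7, 3) <= (4, 5, 8, 8) -> finishes; pool += (1, 1, 1, 1) = (5, 6, 9, 9)


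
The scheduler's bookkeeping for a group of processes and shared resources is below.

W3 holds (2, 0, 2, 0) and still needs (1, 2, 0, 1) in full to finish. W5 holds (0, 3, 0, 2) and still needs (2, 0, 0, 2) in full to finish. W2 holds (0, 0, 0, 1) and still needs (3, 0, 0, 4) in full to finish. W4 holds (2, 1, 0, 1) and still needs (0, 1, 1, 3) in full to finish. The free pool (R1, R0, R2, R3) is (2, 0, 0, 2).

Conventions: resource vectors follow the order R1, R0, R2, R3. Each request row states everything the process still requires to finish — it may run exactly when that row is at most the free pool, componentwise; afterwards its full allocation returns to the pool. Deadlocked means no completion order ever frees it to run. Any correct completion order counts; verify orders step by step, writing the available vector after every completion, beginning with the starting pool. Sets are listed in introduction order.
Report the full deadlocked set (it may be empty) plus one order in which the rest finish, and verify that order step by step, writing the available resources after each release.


Nothing here is deadlocked.
Key observation: beginning at W5, releases accumulate fast enough that every process eventually fits.
The rest can finish in the order W5, W3, W2, W4. Check, step by step:
  pool = (2, 0, 0, 2)
  W5: need (2, 0, 0, 2) fits (2, 0, 0, 2); releases (0, 3, 0, 2), pool now (2, 3, 0, 4)
  W3: need (1, 2, 0, 1) fits (2, 3, 0, 4); releases (2, 0, 2, 0), pool now (4, 3, 2, 4)
  W2: need (3, 0, 0, 4) fits (4, 3, 2, 4); releases (0, 0, 0, 1), pool now (4, 3, 2, 5)
  W4: need (0, 1, 1, 3) fits (4, 3, 2, 5); releases (2, 1, 0, 1), pool now (6, 4, 2, 6)


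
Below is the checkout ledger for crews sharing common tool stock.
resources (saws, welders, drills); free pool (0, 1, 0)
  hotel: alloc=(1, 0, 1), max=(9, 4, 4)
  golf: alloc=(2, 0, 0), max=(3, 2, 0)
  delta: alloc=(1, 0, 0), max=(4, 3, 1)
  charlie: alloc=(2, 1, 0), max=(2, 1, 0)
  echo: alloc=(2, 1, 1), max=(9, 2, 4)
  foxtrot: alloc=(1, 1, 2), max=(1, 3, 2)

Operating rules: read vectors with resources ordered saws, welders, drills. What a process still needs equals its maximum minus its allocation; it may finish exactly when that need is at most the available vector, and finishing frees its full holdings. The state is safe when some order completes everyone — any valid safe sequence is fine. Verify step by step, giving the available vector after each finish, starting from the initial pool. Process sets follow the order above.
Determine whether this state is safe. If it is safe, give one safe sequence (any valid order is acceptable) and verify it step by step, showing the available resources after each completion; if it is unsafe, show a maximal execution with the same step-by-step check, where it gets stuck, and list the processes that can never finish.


The state is UNSAFE.
Key observation: no order helps: past charlie, golf, foxtrot, delta, the free pool tops out at (6, 3, 2), below what each blocked process needs in saws.
A maximal execution: charlie, golf, foxtrot, delta — then nothing else fits. Step-by-step check:
  pool = (0, 1, 0)
  charlie: need (0, 0, 0) fits (0, 1, 0); releases (2, 1, 0), pool now (2, 2, 0)
  golf: need (1, 2, 0) fits (2, 2, 0); releases (2, 0, 0), pool now (4, 2, 0)
  foxtrot: need (0, 2, 0) fits (4, 2, 0); releases (1, 1, 2), pool now (5, 3, 2)
  delta: need (3, 3, 1) fits (5, 3, 2); releases (1, 0, 0), pool now (6, 3, 2)
  hotel still needs (8, 4, 3) but only (6, 3, 2) is free — short on saws, welders and drills
  echo still needs (7, 1, 3) but only (6, 3, 2) is free — short on saws and drills
Processes that can never finish: hotel and echo.


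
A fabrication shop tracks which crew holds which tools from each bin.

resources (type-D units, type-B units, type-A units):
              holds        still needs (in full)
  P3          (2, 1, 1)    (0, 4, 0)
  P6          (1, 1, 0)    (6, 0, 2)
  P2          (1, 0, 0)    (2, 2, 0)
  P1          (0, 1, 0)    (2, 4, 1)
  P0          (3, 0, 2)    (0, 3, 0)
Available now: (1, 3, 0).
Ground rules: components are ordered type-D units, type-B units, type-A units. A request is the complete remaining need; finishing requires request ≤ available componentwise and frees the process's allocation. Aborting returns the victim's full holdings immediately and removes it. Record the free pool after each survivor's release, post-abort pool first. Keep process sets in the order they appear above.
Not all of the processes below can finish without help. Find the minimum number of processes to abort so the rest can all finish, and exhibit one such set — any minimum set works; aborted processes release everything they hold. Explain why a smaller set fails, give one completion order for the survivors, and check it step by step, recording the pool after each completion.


Abort P1.
Key observation: P3 had no path to completion before; after the abort of P1 ((0, 1, 0) returned), step 2 is where it fits.
Why nothing smaller works: aborting no one leaves the state deadlocked as given.
Survivors finish in the order: P0, P3, P6, P2. Check, step by step (pool after the aborts first):
  pool = (1, 4, 0)
  run P0 (needs (0, 3, 0), free (1, 4, 0)); after release of (3, 0, 2) the pool is (4, 4, 2)
  run P3 (needs (0, 4, 0), free (4, 4, 2)); after release of (2, 1, 1) the pool is (6, 5, 3)
  run P6 (needs (6, 0, 2), free (6, 5, 3)); after release of (1, 1, 0) the pool is (7, 6, 3)
  run P2 (needs (2, 2, 0), free (7, 6, 3)); after release of (1, 0, 0) the pool is (8, 6, 3)
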